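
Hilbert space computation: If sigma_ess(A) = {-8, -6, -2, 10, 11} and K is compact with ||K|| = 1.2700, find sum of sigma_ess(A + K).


By Weyl's theorem, the essential spectrum is invariant under compact perturbations.
sigma_ess(A + K) = sigma_ess(A) = {-8, -6, -2, 10, 11}
Sum = -8 + -6 + -2 + 10 + 11 = 5

5


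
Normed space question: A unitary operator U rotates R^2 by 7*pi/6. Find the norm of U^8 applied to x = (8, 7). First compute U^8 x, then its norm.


U is a rotation by theta = 7*pi/6
U^8 = rotation by 8*theta = 56*pi/6 = 8*pi/6 (mod 2*pi)
cos(8*pi/6) = -0.5000, sin(8*pi/6) = -0.8660
U^8 x = (-0.5000 * 8 - -0.8660 * 7, -0.8660 * 8 + -0.5000 * 7)
= (2.0622, -10.4282)
||U^8 x|| = sqrt(2.0622^2 + (-10.4282)^2) = sqrt(113.0000) = 10.6301

10.6301


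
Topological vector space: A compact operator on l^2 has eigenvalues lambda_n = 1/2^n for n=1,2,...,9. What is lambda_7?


The eigenvalue formula gives lambda_7 = 1/2^7
= 1/128
= 0.0078

0.0078


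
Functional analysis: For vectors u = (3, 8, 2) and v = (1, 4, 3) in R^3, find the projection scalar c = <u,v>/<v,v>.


Computing <u,v> = 3*1 + 8*4 + 2*3 = 41
Computing <v,v> = 1^2 + 4^2 + 3^2 = 26
Projection coefficient = 41/26 = 1.5769

1.5769


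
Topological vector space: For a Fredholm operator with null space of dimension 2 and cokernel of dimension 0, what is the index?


The Fredholm index is defined as ind(T) = dim(ker T) - dim(coker T)
= 2 - 0
= 2

2


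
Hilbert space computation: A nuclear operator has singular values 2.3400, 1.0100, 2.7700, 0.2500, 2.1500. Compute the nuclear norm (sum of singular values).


The nuclear norm is the sum of all singular values.
||T||_1 = 2.3400 + 1.0100 + 2.7700 + 0.2500 + 2.1500
= 8.5200

8.5200


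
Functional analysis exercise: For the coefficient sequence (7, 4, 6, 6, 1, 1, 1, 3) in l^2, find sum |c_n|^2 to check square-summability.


sum |c_n|^2 = 7^2 + 4^2 + 6^2 + 6^2 + 1^2 + 1^2 + 1^2 + 3^2
= 49 + 16 + 36 + 36 + 1 + 1 + 1 + 9
= 149

149


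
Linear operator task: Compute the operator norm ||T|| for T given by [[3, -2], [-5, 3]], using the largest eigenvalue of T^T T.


A^T A = [[34, -21], [-21, 13]]
trace(A^T A) = 47, det(A^T A) = 1
discriminant = 47^2 - 4*1 = 2205
Largest eigenvalue of A^T A = (trace + sqrt(disc))/2 = 46.9787
||T|| = sqrt(46.9787) = 6.8541

6.8541


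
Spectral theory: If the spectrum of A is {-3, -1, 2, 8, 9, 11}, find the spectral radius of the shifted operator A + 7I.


Spectrum of A + 7I = {4, 6, 9, 15, 16, 18}
Spectral radius = max |lambda| over the shifted spectrum
= max(4, 6, 9, 15, 16, 18) = 18

18


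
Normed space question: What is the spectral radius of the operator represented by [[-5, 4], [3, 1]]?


For a 2x2 matrix, eigenvalues satisfy lambda^2 - (trace)*lambda + det = 0
trace = -5 + 1 = -4
det = -5*1 - 4*3 = -17
discriminant = (-4)^2 - 4*(-17) = 84
spectral radius = max |eigenvalue| = 6.5826

6.5826


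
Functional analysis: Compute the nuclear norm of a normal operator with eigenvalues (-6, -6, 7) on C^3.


For a normal operator, singular values equal |eigenvalues|.
Trace norm = sum |lambda_i| = 6 + 6 + 7
= 19

19


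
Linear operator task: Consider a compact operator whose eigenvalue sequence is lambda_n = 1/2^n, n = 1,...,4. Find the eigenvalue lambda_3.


The eigenvalue formula gives lambda_3 = 1/2^3
= 1/8
= 0.1250

0.1250


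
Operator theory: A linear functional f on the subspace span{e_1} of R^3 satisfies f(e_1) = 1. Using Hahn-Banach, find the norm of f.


The norm of f is given by ||f|| = sup_{||x||=1} |f(x)|.
On span{e_1}, ||e_1|| = 1, so ||f|| = |f(e_1)| / ||e_1||
= |1| / 1 = 1.0000

1.0000


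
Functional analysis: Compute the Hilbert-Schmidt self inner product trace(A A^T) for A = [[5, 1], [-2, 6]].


trace(A * A^T) = sum of squares of all entries
= 5^2 + 1^2 + (-2)^2 + 6^2
= 25 + 1 + 4 + 36
= 66

66


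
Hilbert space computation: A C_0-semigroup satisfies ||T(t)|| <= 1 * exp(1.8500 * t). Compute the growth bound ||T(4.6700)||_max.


||T(4.6700)|| <= 1 * exp(1.8500 * 4.6700)
= 1 * exp(8.6395)
= 1 * 5650.5039
= 5650.5039

5650.5039


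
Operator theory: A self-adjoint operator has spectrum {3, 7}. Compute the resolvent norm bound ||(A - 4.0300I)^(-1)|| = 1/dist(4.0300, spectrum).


dist(4.0300, {3, 7}) = min(|4.0300 - 3|, |4.0300 - 7|)
= min(1.0300, 2.9700) = 1.0300
Resolvent bound = 1/1.0300 = 0.9709

0.9709


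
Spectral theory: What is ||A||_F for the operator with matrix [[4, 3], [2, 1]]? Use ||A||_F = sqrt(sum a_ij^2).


||A||_F^2 = sum a_ij^2
= 4^2 + 3^2 + 2^2 + 1^2
= 16 + 9 + 4 + 1 = 30
||A||_F = sqrt(30) = 5.4772

5.4772


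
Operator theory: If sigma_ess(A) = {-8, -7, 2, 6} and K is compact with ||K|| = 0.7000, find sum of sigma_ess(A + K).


By Weyl's theorem, the essential spectrum is invariant under compact perturbations.
sigma_ess(A + K) = sigma_ess(A) = {-8, -7, 2, 6}
Sum = -8 + -7 + 2 + 6 = -7

-7


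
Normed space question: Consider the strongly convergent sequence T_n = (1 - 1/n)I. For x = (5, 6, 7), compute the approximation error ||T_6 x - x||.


T_6 x - x = (1 - 1/6)x - x = -x/6
||x|| = sqrt(110) = 10.4881
||T_6 x - x|| = ||x||/6 = 10.4881/6 = 1.7480

1.7480


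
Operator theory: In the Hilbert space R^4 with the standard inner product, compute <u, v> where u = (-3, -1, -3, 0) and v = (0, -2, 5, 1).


Computing the standard inner product <u, v> = sum u_i * v_i
= -3*0 + -1*-2 + -3*5 + 0*1
= 0 + 2 + -15 + 0
= -13

-13


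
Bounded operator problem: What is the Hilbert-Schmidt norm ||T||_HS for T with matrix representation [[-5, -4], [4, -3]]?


The Hilbert-Schmidt norm is sqrt(sum of squares of all entries).
Sum of squares = (-5)^2 + (-4)^2 + 4^2 + (-3)^2
= 25 + 16 + 16 + 9 = 66
||T||_HS = sqrt(66) = 8.1240

8.1240


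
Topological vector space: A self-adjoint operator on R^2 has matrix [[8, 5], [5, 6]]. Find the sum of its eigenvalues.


For a self-adjoint (symmetric) matrix, the eigenvalues are real.
The sum of eigenvalues equals the trace of the matrix.
trace = 8 + 6 = 14

14


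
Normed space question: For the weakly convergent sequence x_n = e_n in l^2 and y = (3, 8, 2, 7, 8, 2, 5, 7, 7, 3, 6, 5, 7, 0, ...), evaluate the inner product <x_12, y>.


x_12 = e_12 is the standard basis vector with 1 in position 12.
<x_12, y> = y_12 = 5
As n -> infinity, <x_n, y> -> 0, confirming weak convergence of (x_n) to 0.

5


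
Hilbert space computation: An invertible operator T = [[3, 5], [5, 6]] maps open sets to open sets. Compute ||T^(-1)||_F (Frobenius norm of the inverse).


det(T) = 3*6 - 5*5 = -7
T^(-1) = (1/-7) * [[6, -5], [-5, 3]] = [[-0.8571, 0.7143], [0.7143, -0.4286]]
||T^(-1)||_F^2 = (-0.8571)^2 + 0.7143^2 + 0.7143^2 + (-0.4286)^2 = 1.9388
||T^(-1)||_F = sqrt(1.9388) = 1.3924

1.3924


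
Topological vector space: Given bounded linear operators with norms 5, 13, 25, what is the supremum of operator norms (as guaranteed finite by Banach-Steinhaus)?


By the Uniform Boundedness Principle, the supremum of norms is finite.
sup_k ||T_k|| = max(5, 13, 25) = 25

25


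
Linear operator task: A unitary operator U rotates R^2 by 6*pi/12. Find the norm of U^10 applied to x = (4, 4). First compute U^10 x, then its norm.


U is a rotation by theta = 6*pi/12
U^10 = rotation by 10*theta = 60*pi/12 = 12*pi/12 (mod 2*pi)
cos(12*pi/12) = -1.0000, sin(12*pi/12) = 0.0000
U^10 x = (-1.0000 * 4 - 0.0000 * 4, 0.0000 * 4 + -1.0000 * 4)
= (-4.0000, -4.0000)
||U^10 x|| = sqrt((-4.0000)^2 + (-4.0000)^2) = sqrt(32.0000) = 5.6569

5.6569


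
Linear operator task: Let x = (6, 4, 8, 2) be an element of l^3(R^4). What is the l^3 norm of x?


The l^3 norm = (sum |x_i|^3)^(1/3)
Sum of 3th powers = 216 + 64 + 512 + 8 = 800
||x||_3 = (800)^(1/3) = 9.2832

9.2832


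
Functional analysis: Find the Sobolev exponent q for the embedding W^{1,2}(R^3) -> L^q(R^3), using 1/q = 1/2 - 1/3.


Using the Sobolev embedding formula: 1/q = 1/p - k/n
1/q = 1/2 - 1/3 = 1/6
q = 1/(1/6) = 6

6.0000


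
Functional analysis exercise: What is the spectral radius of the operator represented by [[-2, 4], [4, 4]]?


For a 2x2 matrix, eigenvalues satisfy lambda^2 - (trace)*lambda + det = 0
trace = -2 + 4 = 2
det = -2*4 - 4*4 = -24
discriminant = 2^2 - 4*(-24) = 100
spectral radius = max |eigenvalue| = 6.0000

6.0000


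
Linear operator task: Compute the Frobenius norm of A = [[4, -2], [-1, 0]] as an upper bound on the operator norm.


||A||_F^2 = sum a_ij^2
= 4^2 + (-2)^2 + (-1)^2 + 0^2
= 16 + 4 + 1 + 0 = 21
||A||_F = sqrt(21) = 4.5826

4.5826


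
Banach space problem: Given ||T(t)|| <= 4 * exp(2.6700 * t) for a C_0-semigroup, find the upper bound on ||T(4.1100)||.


||T(4.1100)|| <= 4 * exp(2.6700 * 4.1100)
= 4 * exp(10.9737)
= 4 * 58319.9786
= 233279.9145

233279.9145


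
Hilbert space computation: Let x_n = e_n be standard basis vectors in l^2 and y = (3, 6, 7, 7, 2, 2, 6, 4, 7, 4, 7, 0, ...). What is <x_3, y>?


x_3 = e_3 is the standard basis vector with 1 in position 3.
<x_3, y> = y_3 = 7
As n -> infinity, <x_n, y> -> 0, confirming weak convergence of (x_n) to 0.

7


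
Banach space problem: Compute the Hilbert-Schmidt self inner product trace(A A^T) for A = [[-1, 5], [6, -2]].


trace(A * A^T) = sum of squares of all entries
= (-1)^2 + 5^2 + 6^2 + (-2)^2
= 1 + 25 + 36 + 4
= 66

66


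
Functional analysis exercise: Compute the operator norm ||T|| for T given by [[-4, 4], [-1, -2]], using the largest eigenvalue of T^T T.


A^T A = [[17, -14], [-14, 20]]
trace(A^T A) = 37, det(A^T A) = 144
discriminant = 37^2 - 4*144 = 793
Largest eigenvalue of A^T A = (trace + sqrt(disc))/2 = 32.5801
||T|| = sqrt(32.5801) = 5.7079

5.7079


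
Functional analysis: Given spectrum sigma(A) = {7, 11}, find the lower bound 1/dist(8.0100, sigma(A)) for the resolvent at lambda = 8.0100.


dist(8.0100, {7, 11}) = min(|8.0100 - 7|, |8.0100 - 11|)
= min(1.0100, 2.9900) = 1.0100
Resolvent bound = 1/1.0100 = 0.9901

0.9901


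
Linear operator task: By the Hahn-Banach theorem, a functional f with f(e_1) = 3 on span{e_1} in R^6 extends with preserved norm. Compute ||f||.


The norm of f is given by ||f|| = sup_{||x||=1} |f(x)|.
On span{e_1}, ||e_1|| = 1, so ||f|| = |f(e_1)| / ||e_1||
= |3| / 1 = 3.0000

3.0000


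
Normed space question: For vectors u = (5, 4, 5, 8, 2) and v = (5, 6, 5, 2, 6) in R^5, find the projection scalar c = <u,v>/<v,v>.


Computing <u,v> = 5*5 + 4*6 + 5*5 + 8*2 + 2*6 = 102
Computing <v,v> = 5^2 + 6^2 + 5^2 + 2^2 + 6^2 = 126
Projection coefficient = 102/126 = 0.8095

0.8095


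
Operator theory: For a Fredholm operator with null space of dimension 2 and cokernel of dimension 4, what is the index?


The Fredholm index is defined as ind(T) = dim(ker T) - dim(coker T)
= 2 - 4
= -2

-2


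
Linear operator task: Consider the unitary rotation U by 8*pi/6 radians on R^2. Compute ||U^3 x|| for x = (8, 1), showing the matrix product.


U is a rotation by theta = 8*pi/6
U^3 = rotation by 3*theta = 24*pi/6 = 0*pi/6 (mod 2*pi)
cos(0*pi/6) = 1.0000, sin(0*pi/6) = 0.0000
U^3 x = (1.0000 * 8 - 0.0000 * 1, 0.0000 * 8 + 1.0000 * 1)
= (8.0000, 1.0000)
||U^3 x|| = sqrt(8.0000^2 + 1.0000^2) = sqrt(65.0000) = 8.0623

8.0623


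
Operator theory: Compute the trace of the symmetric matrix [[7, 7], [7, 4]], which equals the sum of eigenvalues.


For a self-adjoint (symmetric) matrix, the eigenvalues are real.
The sum of eigenvalues equals the trace of the matrix.
trace = 7 + 4 = 11

11


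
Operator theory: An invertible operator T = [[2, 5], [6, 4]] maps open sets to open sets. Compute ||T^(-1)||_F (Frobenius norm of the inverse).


det(T) = 2*4 - 5*6 = -22
T^(-1) = (1/-22) * [[4, -5], [-6, 2]] = [[-0.1818, 0.2273], [0.2727, -0.0909]]
||T^(-1)||_F^2 = (-0.1818)^2 + 0.2273^2 + 0.2727^2 + (-0.0909)^2 = 0.1674
||T^(-1)||_F = sqrt(0.1674) = 0.4091

0.4091


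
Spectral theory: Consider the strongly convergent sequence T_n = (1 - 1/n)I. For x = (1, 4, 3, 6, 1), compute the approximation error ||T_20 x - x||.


T_20 x - x = (1 - 1/20)x - x = -x/20
||x|| = sqrt(63) = 7.9373
||T_20 x - x|| = ||x||/20 = 7.9373/20 = 0.3969

0.3969


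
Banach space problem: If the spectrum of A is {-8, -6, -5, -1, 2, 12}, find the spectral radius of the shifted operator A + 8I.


Spectrum of A + 8I = {0, 2, 3, 7, 10, 20}
Spectral radius = max |lambda| over the shifted spectrum
= max(0, 2, 3, 7, 10, 20) = 20

20


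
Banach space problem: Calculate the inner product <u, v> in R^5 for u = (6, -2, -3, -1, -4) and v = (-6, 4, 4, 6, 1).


Computing the standard inner product <u, v> = sum u_i * v_i
= 6*-6 + -2*4 + -3*4 + -1*6 + -4*1
= -36 + -8 + -12 + -6 + -4
= -66

-66


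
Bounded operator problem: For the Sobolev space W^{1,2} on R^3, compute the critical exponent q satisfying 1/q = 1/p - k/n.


Using the Sobolev embedding formula: 1/q = 1/p - k/n
1/q = 1/2 - 1/3 = 1/6
q = 1/(1/6) = 6

6.0000


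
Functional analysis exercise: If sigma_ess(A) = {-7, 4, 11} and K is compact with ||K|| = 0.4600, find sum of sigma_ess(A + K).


By Weyl's theorem, the essential spectrum is invariant under compact perturbations.
sigma_ess(A + K) = sigma_ess(A) = {-7, 4, 11}
Sum = -7 + 4 + 11 = 8

8


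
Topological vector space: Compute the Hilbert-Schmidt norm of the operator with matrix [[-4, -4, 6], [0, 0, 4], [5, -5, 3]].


The Hilbert-Schmidt norm is sqrt(sum of squares of all entries).
Sum of squares = (-4)^2 + (-4)^2 + 6^2 + 0^2 + 0^2 + 4^2 + 5^2 + (-5)^2 + 3^2
= 16 + 16 + 36 + 0 + 0 + 16 + 25 + 25 + 9 = 143
||T||_HS = sqrt(143) = 11.9583

11.9583


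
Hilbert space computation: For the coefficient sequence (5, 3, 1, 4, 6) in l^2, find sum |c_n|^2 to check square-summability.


sum |c_n|^2 = 5^2 + 3^2 + 1^2 + 4^2 + 6^2
= 25 + 9 + 1 + 16 + 36
= 87

87


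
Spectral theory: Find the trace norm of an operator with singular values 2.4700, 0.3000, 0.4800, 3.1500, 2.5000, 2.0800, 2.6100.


The nuclear norm is the sum of all singular values.
||T||_1 = 2.4700 + 0.3000 + 0.4800 + 3.1500 + 2.5000 + 2.0800 + 2.6100
= 13.5900

13.5900


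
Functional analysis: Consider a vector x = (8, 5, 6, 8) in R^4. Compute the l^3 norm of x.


The l^3 norm = (sum |x_i|^3)^(1/3)
Sum of 3th powers = 512 + 125 + 216 + 512 = 1365
||x||_3 = (1365)^(1/3) = 11.0929

11.0929


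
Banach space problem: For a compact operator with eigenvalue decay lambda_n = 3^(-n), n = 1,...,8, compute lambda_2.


The eigenvalue formula gives lambda_2 = 1/3^2
= 1/9
= 0.1111

0.1111


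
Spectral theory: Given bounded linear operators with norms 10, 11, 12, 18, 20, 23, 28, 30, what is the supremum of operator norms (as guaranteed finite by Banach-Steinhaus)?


By the Uniform Boundedness Principle, the supremum of norms is finite.
sup_k ||T_k|| = max(10, 11, 12, 18, 20, 23, 28, 30) = 30

30


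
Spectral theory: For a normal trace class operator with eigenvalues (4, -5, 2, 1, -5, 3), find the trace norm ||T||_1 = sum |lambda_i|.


For a normal operator, singular values equal |eigenvalues|.
Trace norm = sum |lambda_i| = 4 + 5 + 2 + 1 + 5 + 3
= 20

20


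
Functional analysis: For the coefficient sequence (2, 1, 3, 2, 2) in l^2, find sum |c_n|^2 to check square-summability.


sum |c_n|^2 = 2^2 + 1^2 + 3^2 + 2^2 + 2^2
= 4 + 1 + 9 + 4 + 4
= 22

22


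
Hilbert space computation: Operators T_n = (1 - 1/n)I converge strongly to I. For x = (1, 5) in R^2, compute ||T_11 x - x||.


T_11 x - x = (1 - 1/11)x - x = -x/11
||x|| = sqrt(26) = 5.0990
||T_11 x - x|| = ||x||/11 = 5.0990/11 = 0.4635

0.4635


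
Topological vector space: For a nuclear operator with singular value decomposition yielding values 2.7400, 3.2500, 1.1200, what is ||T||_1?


The nuclear norm is the sum of all singular values.
||T||_1 = 2.7400 + 3.2500 + 1.1200
= 7.1100

7.1100


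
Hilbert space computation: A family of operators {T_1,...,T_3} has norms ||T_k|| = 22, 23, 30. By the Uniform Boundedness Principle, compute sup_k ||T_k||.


By the Uniform Boundedness Principle, the supremum of norms is finite.
sup_k ||T_k|| = max(22, 23, 30) = 30

30


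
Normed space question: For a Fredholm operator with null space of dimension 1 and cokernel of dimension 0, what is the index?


The Fredholm index is defined as ind(T) = dim(ker T) - dim(coker T)
= 1 - 0
= 1

1


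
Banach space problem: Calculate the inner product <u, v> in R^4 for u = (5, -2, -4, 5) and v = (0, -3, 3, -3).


Computing the standard inner product <u, v> = sum u_i * v_i
= 5*0 + -2*-3 + -4*3 + 5*-3
= 0 + 6 + -12 + -15
= -21

-21


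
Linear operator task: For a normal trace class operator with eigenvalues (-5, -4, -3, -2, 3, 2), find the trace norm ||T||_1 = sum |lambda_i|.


For a normal operator, singular values equal |eigenvalues|.
Trace norm = sum |lambda_i| = 5 + 4 + 3 + 2 + 3 + 2
= 19

19


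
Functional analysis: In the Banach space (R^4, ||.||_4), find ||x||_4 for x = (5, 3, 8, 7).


The l^4 norm = (sum |x_i|^4)^(1/4)
Sum of 4th powers = 625 + 81 + 4096 + 2401 = 7203
||x||_4 = (7203)^(1/4) = 9.2125

9.2125


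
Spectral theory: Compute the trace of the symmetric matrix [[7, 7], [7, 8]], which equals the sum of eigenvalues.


For a self-adjoint (symmetric) matrix, the eigenvalues are real.
The sum of eigenvalues equals the trace of the matrix.
trace = 7 + 8 = 15

15


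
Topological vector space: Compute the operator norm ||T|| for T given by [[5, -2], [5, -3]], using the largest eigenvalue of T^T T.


A^T A = [[50, -25], [-25, 13]]
trace(A^T A) = 63, det(A^T A) = 25
discriminant = 63^2 - 4*25 = 3869
Largest eigenvalue of A^T A = (trace + sqrt(disc))/2 = 62.6006
||T|| = sqrt(62.6006) = 7.9121

7.9121


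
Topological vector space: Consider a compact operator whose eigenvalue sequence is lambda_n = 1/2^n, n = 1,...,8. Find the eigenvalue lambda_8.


The eigenvalue formula gives lambda_8 = 1/2^8
= 1/256
= 0.0039

0.0039


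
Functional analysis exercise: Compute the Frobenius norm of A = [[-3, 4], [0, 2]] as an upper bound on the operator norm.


||A||_F^2 = sum a_ij^2
= (-3)^2 + 4^2 + 0^2 + 2^2
= 9 + 16 + 0 + 4 = 29
||A||_F = sqrt(29) = 5.3852

5.3852


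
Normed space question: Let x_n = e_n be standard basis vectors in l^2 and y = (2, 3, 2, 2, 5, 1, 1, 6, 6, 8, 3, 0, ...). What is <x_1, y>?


x_1 = e_1 is the standard basis vector with 1 in position 1.
<x_1, y> = y_1 = 2
As n -> infinity, <x_n, y> -> 0, confirming weak convergence of (x_n) to 0.

2


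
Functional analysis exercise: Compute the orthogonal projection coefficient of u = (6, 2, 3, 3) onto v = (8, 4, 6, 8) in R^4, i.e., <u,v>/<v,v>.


Computing <u,v> = 6*8 + 2*4 + 3*6 + 3*8 = 98
Computing <v,v> = 8^2 + 4^2 + 6^2 + 8^2 = 180
Projection coefficient = 98/180 = 0.5444

0.5444


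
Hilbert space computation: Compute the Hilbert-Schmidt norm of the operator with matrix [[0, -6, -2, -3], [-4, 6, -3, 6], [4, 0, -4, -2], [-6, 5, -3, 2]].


The Hilbert-Schmidt norm is sqrt(sum of squares of all entries).
Sum of squares = 0^2 + (-6)^2 + (-2)^2 + (-3)^2 + (-4)^2 + 6^2 + (-3)^2 + 6^2 + 4^2 + 0^2 + (-4)^2 + (-2)^2 + (-6)^2 + 5^2 + (-3)^2 + 2^2
= 0 + 36 + 4 + 9 + 16 + 36 + 9 + 36 + 16 + 0 + 16 + 4 + 36 + 25 + 9 + 4 = 256
||T||_HS = sqrt(256) = 16.0000

16.0000


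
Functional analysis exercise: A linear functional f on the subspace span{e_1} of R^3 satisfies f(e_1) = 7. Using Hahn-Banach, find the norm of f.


The norm of f is given by ||f|| = sup_{||x||=1} |f(x)|.
On span{e_1}, ||e_1|| = 1, so ||f|| = |f(e_1)| / ||e_1||
= |7| / 1 = 7.0000

7.0000


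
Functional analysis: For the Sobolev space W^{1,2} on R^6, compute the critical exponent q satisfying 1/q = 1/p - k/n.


Using the Sobolev embedding formula: 1/q = 1/p - k/n
1/q = 1/2 - 1/6 = 1/3
q = 1/(1/3) = 3

3.0000


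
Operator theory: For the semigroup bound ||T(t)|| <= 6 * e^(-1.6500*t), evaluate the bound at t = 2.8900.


||T(2.8900)|| <= 6 * exp(-1.6500 * 2.8900)
= 6 * exp(-4.7685)
= 6 * 0.0085
= 0.0510

0.0510


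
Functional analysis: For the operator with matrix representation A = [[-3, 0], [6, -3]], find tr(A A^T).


trace(A * A^T) = sum of squares of all entries
= (-3)^2 + 0^2 + 6^2 + (-3)^2
= 9 + 0 + 36 + 9
= 54

54


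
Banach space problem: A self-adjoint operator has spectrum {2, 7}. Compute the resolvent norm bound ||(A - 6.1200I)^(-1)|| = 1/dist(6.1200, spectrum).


dist(6.1200, {2, 7}) = min(|6.1200 - 2|, |6.1200 - 7|)
= min(4.1200, 0.8800) = 0.8800
Resolvent bound = 1/0.8800 = 1.1364

1.1364


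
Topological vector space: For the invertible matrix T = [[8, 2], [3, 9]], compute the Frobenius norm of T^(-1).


det(T) = 8*9 - 2*3 = 66
T^(-1) = (1/66) * [[9, -2], [-3, 8]] = [[0.1364, -0.0303], [-0.0455, 0.1212]]
||T^(-1)||_F^2 = 0.1364^2 + (-0.0303)^2 + (-0.0455)^2 + 0.1212^2 = 0.0363
||T^(-1)||_F = sqrt(0.0363) = 0.1905

0.1905


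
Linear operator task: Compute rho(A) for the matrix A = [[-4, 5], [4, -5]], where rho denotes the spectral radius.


For a 2x2 matrix, eigenvalues satisfy lambda^2 - (trace)*lambda + det = 0
trace = -4 + -5 = -9
det = -4*-5 - 5*4 = 0
discriminant = (-9)^2 - 4*(0) = 81
spectral radius = max |eigenvalue| = 9.0000

9.0000


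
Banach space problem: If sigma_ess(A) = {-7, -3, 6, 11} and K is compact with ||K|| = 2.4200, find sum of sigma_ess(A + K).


By Weyl's theorem, the essential spectrum is invariant under compact perturbations.
sigma_ess(A + K) = sigma_ess(A) = {-7, -3, 6, 11}
Sum = -7 + -3 + 6 + 11 = 7

7


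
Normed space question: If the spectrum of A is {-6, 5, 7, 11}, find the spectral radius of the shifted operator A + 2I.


Spectrum of A + 2I = {-4, 7, 9, 13}
Spectral radius = max |lambda| over the shifted spectrum
= max(4, 7, 9, 13) = 13

13


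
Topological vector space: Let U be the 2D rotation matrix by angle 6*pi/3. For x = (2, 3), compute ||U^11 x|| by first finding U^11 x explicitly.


U is a rotation by theta = 6*pi/3
U^11 = rotation by 11*theta = 66*pi/3 = 0*pi/3 (mod 2*pi)
cos(0*pi/3) = 1.0000, sin(0*pi/3) = 0.0000
U^11 x = (1.0000 * 2 - 0.0000 * 3, 0.0000 * 2 + 1.0000 * 3)
= (2.0000, 3.0000)
||U^11 x|| = sqrt(2.0000^2 + 3.0000^2) = sqrt(13.0000) = 3.6056

3.6056


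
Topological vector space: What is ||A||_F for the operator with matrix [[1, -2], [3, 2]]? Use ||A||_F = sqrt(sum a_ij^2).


||A||_F^2 = sum a_ij^2
= 1^2 + (-2)^2 + 3^2 + 2^2
= 1 + 4 + 9 + 4 = 18
||A||_F = sqrt(18) = 4.2426

4.2426


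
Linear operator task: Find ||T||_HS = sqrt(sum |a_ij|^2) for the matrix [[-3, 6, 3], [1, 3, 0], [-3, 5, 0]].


The Hilbert-Schmidt norm is sqrt(sum of squares of all entries).
Sum of squares = (-3)^2 + 6^2 + 3^2 + 1^2 + 3^2 + 0^2 + (-3)^2 + 5^2 + 0^2
= 9 + 36 + 9 + 1 + 9 + 0 + 9 + 25 + 0 = 98
||T||_HS = sqrt(98) = 9.8995

9.8995


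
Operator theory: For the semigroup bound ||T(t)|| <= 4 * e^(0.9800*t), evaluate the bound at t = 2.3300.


||T(2.3300)|| <= 4 * exp(0.9800 * 2.3300)
= 4 * exp(2.2834)
= 4 * 9.8100
= 39.2399

39.2399


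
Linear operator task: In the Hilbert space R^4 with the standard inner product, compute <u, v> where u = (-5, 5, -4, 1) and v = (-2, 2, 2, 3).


Computing the standard inner product <u, v> = sum u_i * v_i
= -5*-2 + 5*2 + -4*2 + 1*3
= 10 + 10 + -8 + 3
= 15

15


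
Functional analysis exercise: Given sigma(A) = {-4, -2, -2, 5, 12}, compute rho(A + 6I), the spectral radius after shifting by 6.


Spectrum of A + 6I = {2, 4, 4, 11, 18}
Spectral radius = max |lambda| over the shifted spectrum
= max(2, 4, 4, 11, 18) = 18

18


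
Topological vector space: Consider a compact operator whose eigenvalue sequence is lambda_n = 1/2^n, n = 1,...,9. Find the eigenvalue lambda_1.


The eigenvalue formula gives lambda_1 = 1/2^1
= 1/2
= 0.5000

0.5000


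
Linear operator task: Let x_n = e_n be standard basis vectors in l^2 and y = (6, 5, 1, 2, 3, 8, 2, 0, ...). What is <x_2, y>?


x_2 = e_2 is the standard basis vector with 1 in position 2.
<x_2, y> = y_2 = 5
As n -> infinity, <x_n, y> -> 0, confirming weak convergence of (x_n) to 0.

5


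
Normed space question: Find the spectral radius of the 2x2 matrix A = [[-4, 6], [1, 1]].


For a 2x2 matrix, eigenvalues satisfy lambda^2 - (trace)*lambda + det = 0
trace = -4 + 1 = -3
det = -4*1 - 6*1 = -10
discriminant = (-3)^2 - 4*(-10) = 49
spectral radius = max |eigenvalue| = 5.0000

5.0000


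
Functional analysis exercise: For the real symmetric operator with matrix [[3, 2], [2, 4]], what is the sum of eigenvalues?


For a self-adjoint (symmetric) matrix, the eigenvalues are real.
The sum of eigenvalues equals the trace of the matrix.
trace = 3 + 4 = 7

7


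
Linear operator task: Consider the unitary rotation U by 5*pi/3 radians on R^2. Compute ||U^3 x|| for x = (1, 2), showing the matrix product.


U is a rotation by theta = 5*pi/3
U^3 = rotation by 3*theta = 15*pi/3 = 3*pi/3 (mod 2*pi)
cos(3*pi/3) = -1.0000, sin(3*pi/3) = 0.0000
U^3 x = (-1.0000 * 1 - 0.0000 * 2, 0.0000 * 1 + -1.0000 * 2)
= (-1.0000, -2.0000)
||U^3 x|| = sqrt((-1.0000)^2 + (-2.0000)^2) = sqrt(5.0000) = 2.2361

2.2361


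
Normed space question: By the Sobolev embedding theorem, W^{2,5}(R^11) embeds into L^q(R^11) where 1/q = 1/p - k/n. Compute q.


Using the Sobolev embedding formula: 1/q = 1/p - k/n
1/q = 1/5 - 2/11 = 1/55
q = 1/(1/55) = 55

55.0000


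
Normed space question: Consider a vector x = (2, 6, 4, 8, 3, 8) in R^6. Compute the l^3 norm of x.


The l^3 norm = (sum |x_i|^3)^(1/3)
Sum of 3th powers = 8 + 216 + 64 + 512 + 27 + 512 = 1339
||x||_3 = (1339)^(1/3) = 11.0220

11.0220


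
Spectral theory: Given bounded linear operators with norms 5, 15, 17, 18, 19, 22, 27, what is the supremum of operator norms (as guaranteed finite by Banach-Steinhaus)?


By the Uniform Boundedness Principle, the supremum of norms is finite.
sup_k ||T_k|| = max(5, 15, 17, 18, 19, 22, 27) = 27

27


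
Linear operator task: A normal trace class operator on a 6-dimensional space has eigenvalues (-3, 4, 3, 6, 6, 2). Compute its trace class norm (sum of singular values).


For a normal operator, singular values equal |eigenvalues|.
Trace norm = sum |lambda_i| = 3 + 4 + 3 + 6 + 6 + 2
= 24

24


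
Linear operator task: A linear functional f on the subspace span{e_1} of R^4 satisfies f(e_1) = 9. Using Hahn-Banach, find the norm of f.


The norm of f is given by ||f|| = sup_{||x||=1} |f(x)|.
On span{e_1}, ||e_1|| = 1, so ||f|| = |f(e_1)| / ||e_1||
= |9| / 1 = 9.0000

9.0000


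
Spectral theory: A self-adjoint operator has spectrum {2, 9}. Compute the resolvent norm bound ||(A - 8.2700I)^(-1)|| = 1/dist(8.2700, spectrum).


dist(8.2700, {2, 9}) = min(|8.2700 - 2|, |8.2700 - 9|)
= min(6.2700, 0.7300) = 0.7300
Resolvent bound = 1/0.7300 = 1.3699

1.3699


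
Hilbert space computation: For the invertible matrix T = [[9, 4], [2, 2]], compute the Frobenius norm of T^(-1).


det(T) = 9*2 - 4*2 = 10
T^(-1) = (1/10) * [[2, -4], [-2, 9]] = [[0.2000, -0.4000], [-0.2000, 0.9000]]
||T^(-1)||_F^2 = 0.2000^2 + (-0.4000)^2 + (-0.2000)^2 + 0.9000^2 = 1.0500
||T^(-1)||_F = sqrt(1.0500) = 1.0247

1.0247


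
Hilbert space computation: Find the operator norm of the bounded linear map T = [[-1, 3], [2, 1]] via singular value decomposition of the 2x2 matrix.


A^T A = [[5, -1], [-1, 10]]
trace(A^T A) = 15, det(A^T A) = 49
discriminant = 15^2 - 4*49 = 29
Largest eigenvalue of A^T A = (trace + sqrt(disc))/2 = 10.1926
||T|| = sqrt(10.1926) = 3.1926

3.1926


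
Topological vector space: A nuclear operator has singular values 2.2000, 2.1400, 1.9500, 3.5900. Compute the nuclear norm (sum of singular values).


The nuclear norm is the sum of all singular values.
||T||_1 = 2.2000 + 2.1400 + 1.9500 + 3.5900
= 9.8800

9.8800


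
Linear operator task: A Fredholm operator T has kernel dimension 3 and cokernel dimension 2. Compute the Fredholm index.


The Fredholm index is defined as ind(T) = dim(ker T) - dim(coker T)
= 3 - 2
= 1

1


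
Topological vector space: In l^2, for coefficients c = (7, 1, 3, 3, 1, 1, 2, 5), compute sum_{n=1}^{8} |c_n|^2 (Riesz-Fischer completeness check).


sum |c_n|^2 = 7^2 + 1^2 + 3^2 + 3^2 + 1^2 + 1^2 + 2^2 + 5^2
= 49 + 1 + 9 + 9 + 1 + 1 + 4 + 25
= 99

99


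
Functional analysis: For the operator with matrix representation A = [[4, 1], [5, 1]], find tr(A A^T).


trace(A * A^T) = sum of squares of all entries
= 4^2 + 1^2 + 5^2 + 1^2
= 16 + 1 + 25 + 1
= 43

43


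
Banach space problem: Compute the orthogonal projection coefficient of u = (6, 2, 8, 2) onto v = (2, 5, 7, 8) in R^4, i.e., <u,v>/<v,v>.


Computing <u,v> = 6*2 + 2*5 + 8*7 + 2*8 = 94
Computing <v,v> = 2^2 + 5^2 + 7^2 + 8^2 = 142
Projection coefficient = 94/142 = 0.6620

0.6620


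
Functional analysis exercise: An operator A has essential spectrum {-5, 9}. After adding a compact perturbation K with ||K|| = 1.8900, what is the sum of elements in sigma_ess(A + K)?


By Weyl's theorem, the essential spectrum is invariant under compact perturbations.
sigma_ess(A + K) = sigma_ess(A) = {-5, 9}
Sum = -5 + 9 = 4

4


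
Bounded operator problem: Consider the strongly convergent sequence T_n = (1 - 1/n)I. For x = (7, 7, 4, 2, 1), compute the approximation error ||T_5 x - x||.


T_5 x - x = (1 - 1/5)x - x = -x/5
||x|| = sqrt(119) = 10.9087
||T_5 x - x|| = ||x||/5 = 10.9087/5 = 2.1817

2.1817


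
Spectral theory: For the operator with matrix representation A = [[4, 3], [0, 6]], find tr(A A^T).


trace(A * A^T) = sum of squares of all entries
= 4^2 + 3^2 + 0^2 + 6^2
= 16 + 9 + 0 + 36
= 61

61


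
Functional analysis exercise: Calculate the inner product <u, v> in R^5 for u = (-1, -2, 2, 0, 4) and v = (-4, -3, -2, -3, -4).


Computing the standard inner product <u, v> = sum u_i * v_i
= -1*-4 + -2*-3 + 2*-2 + 0*-3 + 4*-4
= 4 + 6 + -4 + 0 + -16
= -10

-10


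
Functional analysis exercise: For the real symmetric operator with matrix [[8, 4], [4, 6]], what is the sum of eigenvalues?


For a self-adjoint (symmetric) matrix, the eigenvalues are real.
The sum of eigenvalues equals the trace of the matrix.
trace = 8 + 6 = 14

14


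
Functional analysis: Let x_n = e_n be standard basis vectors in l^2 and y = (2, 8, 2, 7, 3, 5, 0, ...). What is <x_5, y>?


x_5 = e_5 is the standard basis vector with 1 in position 5.
<x_5, y> = y_5 = 3
As n -> infinity, <x_n, y> -> 0, confirming weak convergence of (x_n) to 0.

3


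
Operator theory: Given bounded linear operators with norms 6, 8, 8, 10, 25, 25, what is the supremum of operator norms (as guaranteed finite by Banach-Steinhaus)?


By the Uniform Boundedness Principle, the supremum of norms is finite.
sup_k ||T_k|| = max(6, 8, 8, 10, 25, 25) = 25

25


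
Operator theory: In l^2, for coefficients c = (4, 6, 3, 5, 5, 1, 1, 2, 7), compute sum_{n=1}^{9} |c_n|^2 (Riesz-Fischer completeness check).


sum |c_n|^2 = 4^2 + 6^2 + 3^2 + 5^2 + 5^2 + 1^2 + 1^2 + 2^2 + 7^2
= 16 + 36 + 9 + 25 + 25 + 1 + 1 + 4 + 49
= 166

166


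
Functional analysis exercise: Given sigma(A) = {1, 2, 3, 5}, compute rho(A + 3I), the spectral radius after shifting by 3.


Spectrum of A + 3I = {4, 5, 6, 8}
Spectral radius = max |lambda| over the shifted spectrum
= max(4, 5, 6, 8) = 8

8


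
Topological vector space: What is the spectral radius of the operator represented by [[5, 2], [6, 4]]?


For a 2x2 matrix, eigenvalues satisfy lambda^2 - (trace)*lambda + det = 0
trace = 5 + 4 = 9
det = 5*4 - 2*6 = 8
discriminant = 9^2 - 4*(8) = 49
spectral radius = max |eigenvalue| = 8.0000

8.0000


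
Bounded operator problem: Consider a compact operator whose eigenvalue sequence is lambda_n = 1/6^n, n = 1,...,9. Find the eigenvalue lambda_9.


The eigenvalue formula gives lambda_9 = 1/6^9
= 1/10077696
= 9.9229e-08

9.9229e-08


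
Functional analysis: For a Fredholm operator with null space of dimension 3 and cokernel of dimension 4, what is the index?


The Fredholm index is defined as ind(T) = dim(ker T) - dim(coker T)
= 3 - 4
= -1

-1


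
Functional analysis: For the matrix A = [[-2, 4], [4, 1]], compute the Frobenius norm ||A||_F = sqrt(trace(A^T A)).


||A||_F^2 = sum a_ij^2
= (-2)^2 + 4^2 + 4^2 + 1^2
= 4 + 16 + 16 + 1 = 37
||A||_F = sqrt(37) = 6.0828

6.0828


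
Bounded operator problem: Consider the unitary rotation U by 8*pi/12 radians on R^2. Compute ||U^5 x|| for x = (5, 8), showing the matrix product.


U is a rotation by theta = 8*pi/12
U^5 = rotation by 5*theta = 40*pi/12 = 16*pi/12 (mod 2*pi)
cos(16*pi/12) = -0.5000, sin(16*pi/12) = -0.8660
U^5 x = (-0.5000 * 5 - -0.8660 * 8, -0.8660 * 5 + -0.5000 * 8)
= (4.4282, -8.3301)
||U^5 x|| = sqrt(4.4282^2 + (-8.3301)^2) = sqrt(89.0000) = 9.4340

9.4340


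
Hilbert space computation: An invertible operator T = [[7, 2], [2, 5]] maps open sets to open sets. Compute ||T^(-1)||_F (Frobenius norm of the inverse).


det(T) = 7*5 - 2*2 = 31
T^(-1) = (1/31) * [[5, -2], [-2, 7]] = [[0.1613, -0.0645], [-0.0645, 0.2258]]
||T^(-1)||_F^2 = 0.1613^2 + (-0.0645)^2 + (-0.0645)^2 + 0.2258^2 = 0.0853
||T^(-1)||_F = sqrt(0.0853) = 0.2921

0.2921


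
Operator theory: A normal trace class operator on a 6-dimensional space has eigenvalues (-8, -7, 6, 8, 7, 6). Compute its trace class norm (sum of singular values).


For a normal operator, singular values equal |eigenvalues|.
Trace norm = sum |lambda_i| = 8 + 7 + 6 + 8 + 7 + 6
= 42

42


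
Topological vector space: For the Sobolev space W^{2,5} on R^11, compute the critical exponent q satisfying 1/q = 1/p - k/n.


Using the Sobolev embedding formula: 1/q = 1/p - k/n
1/q = 1/5 - 2/11 = 1/55
q = 1/(1/55) = 55

55.0000


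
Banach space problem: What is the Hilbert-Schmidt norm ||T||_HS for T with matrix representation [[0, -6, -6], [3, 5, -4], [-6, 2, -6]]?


The Hilbert-Schmidt norm is sqrt(sum of squares of all entries).
Sum of squares = 0^2 + (-6)^2 + (-6)^2 + 3^2 + 5^2 + (-4)^2 + (-6)^2 + 2^2 + (-6)^2
= 0 + 36 + 36 + 9 + 25 + 16 + 36 + 4 + 36 = 198
||T||_HS = sqrt(198) = 14.0712

14.0712


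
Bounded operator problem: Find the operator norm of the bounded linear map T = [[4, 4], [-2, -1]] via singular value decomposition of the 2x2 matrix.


A^T A = [[20, 18], [18, 17]]
trace(A^T A) = 37, det(A^T A) = 16
discriminant = 37^2 - 4*16 = 1305
Largest eigenvalue of A^T A = (trace + sqrt(disc))/2 = 36.5624
||T|| = sqrt(36.5624) = 6.0467

6.0467


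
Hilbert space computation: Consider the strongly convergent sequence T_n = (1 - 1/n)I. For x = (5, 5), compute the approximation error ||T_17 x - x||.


T_17 x - x = (1 - 1/17)x - x = -x/17
||x|| = sqrt(50) = 7.0711
||T_17 x - x|| = ||x||/17 = 7.0711/17 = 0.4159

0.4159


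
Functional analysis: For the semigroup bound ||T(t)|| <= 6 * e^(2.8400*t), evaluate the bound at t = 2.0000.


||T(2.0000)|| <= 6 * exp(2.8400 * 2.0000)
= 6 * exp(5.6800)
= 6 * 292.9494
= 1757.6966

1757.6966


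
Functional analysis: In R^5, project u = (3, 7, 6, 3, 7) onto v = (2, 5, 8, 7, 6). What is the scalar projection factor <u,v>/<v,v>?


Computing <u,v> = 3*2 + 7*5 + 6*8 + 3*7 + 7*6 = 152
Computing <v,v> = 2^2 + 5^2 + 8^2 + 7^2 + 6^2 = 178
Projection coefficient = 152/178 = 0.8539

0.8539


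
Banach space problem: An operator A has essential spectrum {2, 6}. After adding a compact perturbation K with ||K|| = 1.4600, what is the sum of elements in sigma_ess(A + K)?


By Weyl's theorem, the essential spectrum is invariant under compact perturbations.
sigma_ess(A + K) = sigma_ess(A) = {2, 6}
Sum = 2 + 6 = 8

8


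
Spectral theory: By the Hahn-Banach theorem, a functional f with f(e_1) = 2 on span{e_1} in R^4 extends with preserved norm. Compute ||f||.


The norm of f is given by ||f|| = sup_{||x||=1} |f(x)|.
On span{e_1}, ||e_1|| = 1, so ||f|| = |f(e_1)| / ||e_1||
= |2| / 1 = 2.0000

2.0000


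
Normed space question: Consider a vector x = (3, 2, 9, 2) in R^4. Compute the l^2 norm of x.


The l^2 norm = (sum |x_i|^2)^(1/2)
Sum of 2th powers = 9 + 4 + 81 + 4 = 98
||x||_2 = (98)^(1/2) = 9.8995

9.8995


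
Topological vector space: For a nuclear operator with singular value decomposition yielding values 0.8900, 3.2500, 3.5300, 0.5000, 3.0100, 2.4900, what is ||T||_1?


The nuclear norm is the sum of all singular values.
||T||_1 = 0.8900 + 3.2500 + 3.5300 + 0.5000 + 3.0100 + 2.4900
= 13.6700

13.6700


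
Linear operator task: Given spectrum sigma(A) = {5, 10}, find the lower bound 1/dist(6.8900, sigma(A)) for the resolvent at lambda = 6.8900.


dist(6.8900, {5, 10}) = min(|6.8900 - 5|, |6.8900 - 10|)
= min(1.8900, 3.1100) = 1.8900
Resolvent bound = 1/1.8900 = 0.5291

0.5291


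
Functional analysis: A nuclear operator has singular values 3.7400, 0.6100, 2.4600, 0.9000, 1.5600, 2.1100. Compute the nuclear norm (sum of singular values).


The nuclear norm is the sum of all singular values.
||T||_1 = 3.7400 + 0.6100 + 2.4600 + 0.9000 + 1.5600 + 2.1100
= 11.3800

11.3800


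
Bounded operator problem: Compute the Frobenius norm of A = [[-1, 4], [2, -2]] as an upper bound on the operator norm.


||A||_F^2 = sum a_ij^2
= (-1)^2 + 4^2 + 2^2 + (-2)^2
= 1 + 16 + 4 + 4 = 25
||A||_F = sqrt(25) = 5.0000

5.0000


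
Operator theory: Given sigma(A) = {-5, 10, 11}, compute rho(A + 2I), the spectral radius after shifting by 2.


Spectrum of A + 2I = {-3, 12, 13}
Spectral radius = max |lambda| over the shifted spectrum
= max(3, 12, 13) = 13

13


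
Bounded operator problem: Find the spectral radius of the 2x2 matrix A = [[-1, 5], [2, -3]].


For a 2x2 matrix, eigenvalues satisfy lambda^2 - (trace)*lambda + det = 0
trace = -1 + -3 = -4
det = -1*-3 - 5*2 = -7
discriminant = (-4)^2 - 4*(-7) = 44
spectral radius = max |eigenvalue| = 5.3166

5.3166


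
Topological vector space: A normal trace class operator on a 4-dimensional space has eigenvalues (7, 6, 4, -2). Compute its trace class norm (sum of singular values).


For a normal operator, singular values equal |eigenvalues|.
Trace norm = sum |lambda_i| = 7 + 6 + 4 + 2
= 19

19


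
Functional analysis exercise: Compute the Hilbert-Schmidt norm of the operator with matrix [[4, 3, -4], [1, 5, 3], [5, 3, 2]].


The Hilbert-Schmidt norm is sqrt(sum of squares of all entries).
Sum of squares = 4^2 + 3^2 + (-4)^2 + 1^2 + 5^2 + 3^2 + 5^2 + 3^2 + 2^2
= 16 + 9 + 16 + 1 + 25 + 9 + 25 + 9 + 4 = 114
||T||_HS = sqrt(114) = 10.6771

10.6771


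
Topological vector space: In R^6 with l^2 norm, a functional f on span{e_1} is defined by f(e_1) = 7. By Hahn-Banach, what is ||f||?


The norm of f is given by ||f|| = sup_{||x||=1} |f(x)|.
On span{e_1}, ||e_1|| = 1, so ||f|| = |f(e_1)| / ||e_1||
= |7| / 1 = 7.0000

7.0000


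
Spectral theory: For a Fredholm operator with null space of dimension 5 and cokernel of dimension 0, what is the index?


The Fredholm index is defined as ind(T) = dim(ker T) - dim(coker T)
= 5 - 0
= 5

5


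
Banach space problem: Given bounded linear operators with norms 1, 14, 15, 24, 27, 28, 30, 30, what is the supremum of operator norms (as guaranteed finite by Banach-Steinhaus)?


By the Uniform Boundedness Principle, the supremum of norms is finite.
sup_k ||T_k|| = max(1, 14, 15, 24, 27, 28, 30, 30) = 30

30


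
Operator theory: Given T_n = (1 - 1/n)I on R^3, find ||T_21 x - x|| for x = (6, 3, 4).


T_21 x - x = (1 - 1/21)x - x = -x/21
||x|| = sqrt(61) = 7.8102
||T_21 x - x|| = ||x||/21 = 7.8102/21 = 0.3719

0.3719


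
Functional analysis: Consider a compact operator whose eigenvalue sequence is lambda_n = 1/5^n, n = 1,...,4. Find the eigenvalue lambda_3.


The eigenvalue formula gives lambda_3 = 1/5^3
= 1/125
= 0.0080

0.0080


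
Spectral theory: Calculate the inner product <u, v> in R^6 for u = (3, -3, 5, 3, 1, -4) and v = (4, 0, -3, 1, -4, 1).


Computing the standard inner product <u, v> = sum u_i * v_i
= 3*4 + -3*0 + 5*-3 + 3*1 + 1*-4 + -4*1
= 12 + 0 + -15 + 3 + -4 + -4
= -8

-8


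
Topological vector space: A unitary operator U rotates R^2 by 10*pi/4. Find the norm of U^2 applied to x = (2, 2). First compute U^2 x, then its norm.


U is a rotation by theta = 10*pi/4
U^2 = rotation by 2*theta = 20*pi/4 = 4*pi/4 (mod 2*pi)
cos(4*pi/4) = -1.0000, sin(4*pi/4) = 0.0000
U^2 x = (-1.0000 * 2 - 0.0000 * 2, 0.0000 * 2 + -1.0000 * 2)
= (-2.0000, -2.0000)
||U^2 x|| = sqrt((-2.0000)^2 + (-2.0000)^2) = sqrt(8.0000) = 2.8284

2.8284
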